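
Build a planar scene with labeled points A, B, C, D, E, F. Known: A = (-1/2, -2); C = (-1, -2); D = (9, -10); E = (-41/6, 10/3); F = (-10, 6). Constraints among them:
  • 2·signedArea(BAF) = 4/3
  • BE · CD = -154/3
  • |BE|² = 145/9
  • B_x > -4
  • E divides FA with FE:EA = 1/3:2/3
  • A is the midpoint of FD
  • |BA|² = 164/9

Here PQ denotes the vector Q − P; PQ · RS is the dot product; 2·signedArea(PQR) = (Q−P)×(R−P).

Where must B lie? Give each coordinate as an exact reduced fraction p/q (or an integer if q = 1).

1. B_x = -23/6  [2·signedArea(BAF) = 4/3 ∩ BE · CD = -154/3]
2. B_y = 2/3  [2·signedArea(BAF) = 4/3 ∩ BE · CD = -154/3]
   → B = (-23/6, 2/3)

B = (-23/6, 2/3)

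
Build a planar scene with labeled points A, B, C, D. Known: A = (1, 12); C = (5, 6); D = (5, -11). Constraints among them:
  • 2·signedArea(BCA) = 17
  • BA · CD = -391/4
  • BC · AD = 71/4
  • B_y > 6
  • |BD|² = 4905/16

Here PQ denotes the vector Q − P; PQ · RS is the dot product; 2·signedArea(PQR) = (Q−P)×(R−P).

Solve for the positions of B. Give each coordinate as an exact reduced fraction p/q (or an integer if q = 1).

B = (2, 25/4)

1. B_x = 2  [2·signedArea(BCA) = 17 ∩ BA · CD = -391/4]
2. B_y = 25/4  [2·signedArea(BCA) = 17 ∩ BA · CD = -391/4]
   → B = (2, 25/4)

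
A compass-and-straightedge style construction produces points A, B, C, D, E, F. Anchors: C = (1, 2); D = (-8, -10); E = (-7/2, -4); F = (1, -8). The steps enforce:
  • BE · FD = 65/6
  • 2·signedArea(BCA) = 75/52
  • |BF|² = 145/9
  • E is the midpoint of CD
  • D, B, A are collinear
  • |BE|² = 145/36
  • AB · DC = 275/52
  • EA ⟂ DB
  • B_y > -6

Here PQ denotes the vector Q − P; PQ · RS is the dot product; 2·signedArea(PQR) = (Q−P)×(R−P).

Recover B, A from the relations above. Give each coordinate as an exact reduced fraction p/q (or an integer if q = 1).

1. B_x = -2  [line 9·x + 2·y + 86/3 = 0 ∩ |BF|² = 145/9]
2. B_y = -16/3  [line 9·x + 2·y + 86/3 = 0 ∩ |BF|² = 145/9]
   → B = (-2, -16/3)
3. A_x = -119/52  [2·signedArea(BCA) = 75/52 ∩ D, B, A are collinear]
4. A_y = -289/52  [2·signedArea(BCA) = 75/52 ∩ D, B, A are collinear]
   → A = (-119/52, -289/52)

A = (-119/52, -289/52)
B = (-2, -16/3)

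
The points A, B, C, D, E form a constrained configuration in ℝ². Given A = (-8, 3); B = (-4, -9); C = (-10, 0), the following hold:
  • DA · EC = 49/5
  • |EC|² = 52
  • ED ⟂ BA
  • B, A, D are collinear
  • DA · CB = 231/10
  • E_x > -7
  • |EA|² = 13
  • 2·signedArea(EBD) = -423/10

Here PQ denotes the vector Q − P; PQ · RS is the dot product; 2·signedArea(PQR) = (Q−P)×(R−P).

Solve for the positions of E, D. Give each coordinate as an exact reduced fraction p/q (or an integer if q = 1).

1. D_x = -87/10  [B, A, D are collinear ∩ DA · CB = 231/10]
2. D_y = 51/10  [B, A, D are collinear ∩ DA · CB = 231/10]
   → D = (-87/10, 51/10)
3. E_x = -6  [2·signedArea(EBD) = -423/10 ∩ ED ⟂ BA]
4. E_y = 6  [2·signedArea(EBD) = -423/10 ∩ ED ⟂ BA]
   → E = (-6, 6)

D = (-87/10, 51/10)
E = (-6, 6)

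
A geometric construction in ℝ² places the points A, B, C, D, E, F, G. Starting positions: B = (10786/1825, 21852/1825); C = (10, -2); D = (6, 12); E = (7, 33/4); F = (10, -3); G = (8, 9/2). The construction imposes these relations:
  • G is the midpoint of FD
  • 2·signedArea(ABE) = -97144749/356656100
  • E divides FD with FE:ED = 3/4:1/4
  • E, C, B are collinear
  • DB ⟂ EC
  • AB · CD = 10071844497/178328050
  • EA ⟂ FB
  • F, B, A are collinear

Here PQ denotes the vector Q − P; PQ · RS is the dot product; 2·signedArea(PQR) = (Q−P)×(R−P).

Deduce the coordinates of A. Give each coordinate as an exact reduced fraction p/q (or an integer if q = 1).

1. A_x = 618108908/89164025  [F, B, A are collinear ∩ EA ⟂ FB]
2. A_y = 2935814649/356656100  [F, B, A are collinear ∩ EA ⟂ FB]
   → A = (618108908/89164025, 2935814649/356656100)

A = (618108908/89164025, 2935814649/356656100)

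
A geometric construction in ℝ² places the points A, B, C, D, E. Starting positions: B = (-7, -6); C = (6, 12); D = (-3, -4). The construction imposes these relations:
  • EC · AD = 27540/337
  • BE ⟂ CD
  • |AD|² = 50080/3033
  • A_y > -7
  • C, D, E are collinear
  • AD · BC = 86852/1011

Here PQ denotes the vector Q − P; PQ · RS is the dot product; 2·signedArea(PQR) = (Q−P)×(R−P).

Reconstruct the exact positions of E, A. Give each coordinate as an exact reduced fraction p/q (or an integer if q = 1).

1. E_x = -1623/337  [C, D, E are collinear ∩ BE ⟂ CD]
2. E_y = -2436/337  [C, D, E are collinear ∩ BE ⟂ CD]
   → E = (-1623/337, -2436/337)
3. A_x = -6341/1011  [AD · BC = 86852/1011 ∩ EC · AD = 27540/337]
4. A_y = -2160/337  [AD · BC = 86852/1011 ∩ EC · AD = 27540/337]
   → A = (-6341/1011, -2160/337)

A = (-6341/1011, -2160/337)
E = (-1623/337, -2436/337)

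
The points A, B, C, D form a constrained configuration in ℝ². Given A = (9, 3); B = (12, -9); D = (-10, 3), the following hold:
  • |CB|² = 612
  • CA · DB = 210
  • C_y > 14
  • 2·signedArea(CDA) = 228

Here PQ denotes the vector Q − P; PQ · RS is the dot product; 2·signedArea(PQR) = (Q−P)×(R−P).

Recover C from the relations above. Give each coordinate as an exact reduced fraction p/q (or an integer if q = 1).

C = (6, 15)

1. C_x = 6  [CA · DB = 210 ∩ 2·signedArea(CDA) = 228]
2. C_y = 15  [CA · DB = 210 ∩ 2·signedArea(CDA) = 228]
   → C = (6, 15)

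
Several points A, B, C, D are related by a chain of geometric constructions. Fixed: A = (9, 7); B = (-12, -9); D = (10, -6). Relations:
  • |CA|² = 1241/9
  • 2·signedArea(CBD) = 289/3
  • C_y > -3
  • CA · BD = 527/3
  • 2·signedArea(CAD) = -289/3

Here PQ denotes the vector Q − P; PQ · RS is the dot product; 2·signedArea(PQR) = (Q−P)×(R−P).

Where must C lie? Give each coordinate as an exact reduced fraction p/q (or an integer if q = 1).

1. C_x = 7/3  [2·signedArea(CAD) = -289/3 ∩ CA · BD = 527/3]
2. C_y = -8/3  [2·signedArea(CAD) = -289/3 ∩ CA · BD = 527/3]
   → C = (7/3, -8/3)

C = (7/3, -8/3)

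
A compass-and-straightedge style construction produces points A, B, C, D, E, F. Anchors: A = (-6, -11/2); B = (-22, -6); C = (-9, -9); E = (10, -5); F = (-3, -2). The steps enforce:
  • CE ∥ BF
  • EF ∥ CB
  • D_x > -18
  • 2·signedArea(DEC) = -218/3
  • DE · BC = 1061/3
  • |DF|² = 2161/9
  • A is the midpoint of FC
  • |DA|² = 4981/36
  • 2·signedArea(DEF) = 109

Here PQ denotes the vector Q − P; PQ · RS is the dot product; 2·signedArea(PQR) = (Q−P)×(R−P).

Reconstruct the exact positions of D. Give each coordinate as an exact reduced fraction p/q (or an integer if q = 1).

D = (-53/3, -7)

1. D_x = -53/3  [2·signedArea(DEF) = 109 ∩ 2·signedArea(DEC) = -218/3]
2. D_y = -7  [2·signedArea(DEF) = 109 ∩ 2·signedArea(DEC) = -218/3]
   → D = (-53/3, -7)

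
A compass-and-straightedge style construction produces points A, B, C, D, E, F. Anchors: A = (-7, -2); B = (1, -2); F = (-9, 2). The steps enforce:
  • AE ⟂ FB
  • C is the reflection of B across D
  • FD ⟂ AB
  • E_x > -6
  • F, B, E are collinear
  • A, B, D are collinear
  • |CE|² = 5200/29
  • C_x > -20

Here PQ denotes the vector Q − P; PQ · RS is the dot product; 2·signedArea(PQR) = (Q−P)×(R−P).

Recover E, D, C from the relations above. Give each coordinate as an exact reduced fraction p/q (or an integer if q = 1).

C = (-19, -2)
D = (-9, -2)
E = (-171/29, 22/29)

1. E_x = -171/29  [F, B, E are collinear ∩ AE ⟂ FB]
2. E_y = 22/29  [F, B, E are collinear ∩ AE ⟂ FB]
   → E = (-171/29, 22/29)
3. D_x = -9  [A, B, D are collinear ∩ FD ⟂ AB]
4. D_y = -2  [A, B, D are collinear ∩ FD ⟂ AB]
   → D = (-9, -2)
5. C_x = -19  [C is the reflection of B across D]
6. C_y = -2  [C is the reflection of B across D]
   → C = (-19, -2)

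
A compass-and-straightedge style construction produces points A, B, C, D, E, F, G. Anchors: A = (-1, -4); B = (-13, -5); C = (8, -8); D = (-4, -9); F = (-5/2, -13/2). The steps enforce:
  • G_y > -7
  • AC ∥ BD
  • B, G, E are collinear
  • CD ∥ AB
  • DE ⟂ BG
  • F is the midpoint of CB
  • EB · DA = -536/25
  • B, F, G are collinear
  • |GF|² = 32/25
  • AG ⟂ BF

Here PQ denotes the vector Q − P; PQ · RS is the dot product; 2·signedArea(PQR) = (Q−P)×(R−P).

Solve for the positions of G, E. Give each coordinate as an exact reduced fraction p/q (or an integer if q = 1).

1. G_x = -69/50  [B, F, G are collinear ∩ AG ⟂ BF]
2. G_y = -333/50  [B, F, G are collinear ∩ AG ⟂ BF]
   → G = (-69/50, -333/50)
3. E_x = -181/50  [B, G, E are collinear ∩ DE ⟂ BG]
4. E_y = -317/50  [B, G, E are collinear ∩ DE ⟂ BG]
   → E = (-181/50, -317/50)

E = (-181/50, -317/50)
G = (-69/50, -333/50)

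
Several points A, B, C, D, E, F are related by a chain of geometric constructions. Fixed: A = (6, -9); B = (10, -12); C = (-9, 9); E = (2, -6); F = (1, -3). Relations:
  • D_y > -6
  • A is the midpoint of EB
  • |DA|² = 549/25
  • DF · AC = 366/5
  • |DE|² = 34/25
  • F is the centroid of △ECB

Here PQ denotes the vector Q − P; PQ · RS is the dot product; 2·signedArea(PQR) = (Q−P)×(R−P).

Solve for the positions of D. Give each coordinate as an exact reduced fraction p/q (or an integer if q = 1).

D = (3, -27/5)

1. D_x = 3  [line 15·x + -18·y + -711/5 = 0 ∩ |DE|² = 34/25]
2. D_y = -27/5  [line 15·x + -18·y + -711/5 = 0 ∩ |DE|² = 34/25]
   → D = (3, -27/5)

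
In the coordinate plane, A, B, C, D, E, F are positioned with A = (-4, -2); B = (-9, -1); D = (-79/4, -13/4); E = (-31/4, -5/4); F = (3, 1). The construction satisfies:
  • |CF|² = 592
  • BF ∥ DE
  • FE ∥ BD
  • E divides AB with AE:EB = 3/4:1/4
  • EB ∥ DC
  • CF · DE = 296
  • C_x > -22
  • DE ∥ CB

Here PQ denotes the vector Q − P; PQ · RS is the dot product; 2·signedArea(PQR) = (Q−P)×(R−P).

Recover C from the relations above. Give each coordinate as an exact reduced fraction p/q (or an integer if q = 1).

1. C_x = -21  [DE ∥ CB ∩ EB ∥ DC]
2. C_y = -3  [DE ∥ CB ∩ EB ∥ DC]
   → C = (-21, -3)

C = (-21, -3)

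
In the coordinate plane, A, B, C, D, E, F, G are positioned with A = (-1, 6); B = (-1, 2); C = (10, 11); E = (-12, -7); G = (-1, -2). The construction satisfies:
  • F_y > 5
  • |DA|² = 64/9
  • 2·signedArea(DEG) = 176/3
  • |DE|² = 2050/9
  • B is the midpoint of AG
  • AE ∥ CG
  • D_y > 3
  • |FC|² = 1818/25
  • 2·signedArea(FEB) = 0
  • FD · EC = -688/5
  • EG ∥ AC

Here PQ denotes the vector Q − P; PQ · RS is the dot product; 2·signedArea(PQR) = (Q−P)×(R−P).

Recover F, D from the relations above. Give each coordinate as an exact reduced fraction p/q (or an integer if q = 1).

D = (-1, 10/3)
F = (17/5, 28/5)

1. D_x = -1  [line -5·x + 11·y + -125/3 = 0 ∩ |DE|² = 2050/9]
2. D_y = 10/3  [line -5·x + 11·y + -125/3 = 0 ∩ |DE|² = 2050/9]
   → D = (-1, 10/3)
3. F_x = 17/5  [2·signedArea(FEB) = 0 ∩ FD · EC = -688/5]
4. F_y = 28/5  [2·signedArea(FEB) = 0 ∩ FD · EC = -688/5]
   → F = (17/5, 28/5)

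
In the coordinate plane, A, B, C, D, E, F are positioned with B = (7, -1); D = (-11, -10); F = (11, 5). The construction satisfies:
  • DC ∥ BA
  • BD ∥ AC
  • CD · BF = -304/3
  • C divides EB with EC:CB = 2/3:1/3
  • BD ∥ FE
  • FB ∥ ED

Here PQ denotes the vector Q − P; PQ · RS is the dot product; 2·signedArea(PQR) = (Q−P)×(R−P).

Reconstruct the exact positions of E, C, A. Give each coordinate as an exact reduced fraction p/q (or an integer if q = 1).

A = (61/3, 7)
C = (7/3, -2)
E = (-7, -4)

1. E_x = -7  [FB ∥ ED ∩ BD ∥ FE]
2. E_y = -4  [FB ∥ ED ∩ BD ∥ FE]
   → E = (-7, -4)
3. C_x = 7/3  [C divides EB with EC:CB = 2/3:1/3]
4. C_y = -2  [C divides EB with EC:CB = 2/3:1/3]
   → C = (7/3, -2)
5. A_x = 61/3  [BD ∥ AC ∩ DC ∥ BA]
6. A_y = 7  [BD ∥ AC ∩ DC ∥ BA]
   → A = (61/3, 7)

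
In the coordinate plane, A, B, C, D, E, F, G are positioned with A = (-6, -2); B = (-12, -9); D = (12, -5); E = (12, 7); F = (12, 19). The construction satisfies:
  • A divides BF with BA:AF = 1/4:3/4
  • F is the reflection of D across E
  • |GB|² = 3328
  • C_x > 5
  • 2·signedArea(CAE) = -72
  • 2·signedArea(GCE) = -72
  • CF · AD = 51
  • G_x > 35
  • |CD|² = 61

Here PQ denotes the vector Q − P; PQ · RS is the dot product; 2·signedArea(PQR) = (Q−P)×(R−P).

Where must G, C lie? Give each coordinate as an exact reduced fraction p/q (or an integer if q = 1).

C = (6, 0)
G = (36, 23)

1. C_x = 6  [2·signedArea(CAE) = -72 ∩ CF · AD = 51]
2. C_y = 0  [2·signedArea(CAE) = -72 ∩ CF · AD = 51]
   → C = (6, 0)
3. G_x = 36  [line -7·x + 6·y + 114 = 0 ∩ |GB|² = 3328]
4. G_y = 23  [line -7·x + 6·y + 114 = 0 ∩ |GB|² = 3328]
   → G = (36, 23)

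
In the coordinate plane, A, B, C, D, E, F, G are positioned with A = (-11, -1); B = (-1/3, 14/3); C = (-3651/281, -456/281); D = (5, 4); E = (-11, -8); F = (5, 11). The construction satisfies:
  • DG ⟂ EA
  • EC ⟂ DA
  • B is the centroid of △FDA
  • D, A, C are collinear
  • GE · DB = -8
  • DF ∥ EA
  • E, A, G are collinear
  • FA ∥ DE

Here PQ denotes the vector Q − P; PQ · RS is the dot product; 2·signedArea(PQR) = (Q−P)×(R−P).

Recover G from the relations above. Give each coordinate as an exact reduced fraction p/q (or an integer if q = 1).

G = (-11, 4)

1. G_x = -11  [E, A, G are collinear ∩ DG ⟂ EA]
2. G_y = 4  [E, A, G are collinear ∩ DG ⟂ EA]
   → G = (-11, 4)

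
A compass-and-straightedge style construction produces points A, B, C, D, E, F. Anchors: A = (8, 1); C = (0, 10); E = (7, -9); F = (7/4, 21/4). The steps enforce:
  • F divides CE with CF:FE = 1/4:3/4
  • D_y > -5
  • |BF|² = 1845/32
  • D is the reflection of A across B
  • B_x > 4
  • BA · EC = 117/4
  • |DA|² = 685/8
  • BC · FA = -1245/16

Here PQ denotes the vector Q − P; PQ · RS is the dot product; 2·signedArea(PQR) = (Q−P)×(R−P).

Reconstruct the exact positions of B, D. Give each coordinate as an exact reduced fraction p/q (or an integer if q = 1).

B = (35/8, -15/8)
D = (3/4, -19/4)

1. B_x = 35/8  [BC · FA = -1245/16 ∩ BA · EC = 117/4]
2. B_y = -15/8  [BC · FA = -1245/16 ∩ BA · EC = 117/4]
   → B = (35/8, -15/8)
3. D_x = 3/4  [D is the reflection of A across B]
4. D_y = -19/4  [D is the reflection of A across B]
   → D = (3/4, -19/4)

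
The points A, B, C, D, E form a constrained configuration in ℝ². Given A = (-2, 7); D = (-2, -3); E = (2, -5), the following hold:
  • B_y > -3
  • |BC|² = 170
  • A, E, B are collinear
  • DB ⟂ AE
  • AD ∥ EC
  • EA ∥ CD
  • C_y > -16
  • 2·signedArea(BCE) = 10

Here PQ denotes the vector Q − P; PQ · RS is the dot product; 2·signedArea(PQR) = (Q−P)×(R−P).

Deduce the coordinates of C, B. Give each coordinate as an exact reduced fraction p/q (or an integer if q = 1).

B = (1, -2)
C = (2, -15)

1. C_x = 2  [EA ∥ CD ∩ AD ∥ EC]
2. C_y = -15  [EA ∥ CD ∩ AD ∥ EC]
   → C = (2, -15)
3. B_x = 1  [A, E, B are collinear ∩ DB ⟂ AE]
4. B_y = -2  [A, E, B are collinear ∩ DB ⟂ AE]
   → B = (1, -2)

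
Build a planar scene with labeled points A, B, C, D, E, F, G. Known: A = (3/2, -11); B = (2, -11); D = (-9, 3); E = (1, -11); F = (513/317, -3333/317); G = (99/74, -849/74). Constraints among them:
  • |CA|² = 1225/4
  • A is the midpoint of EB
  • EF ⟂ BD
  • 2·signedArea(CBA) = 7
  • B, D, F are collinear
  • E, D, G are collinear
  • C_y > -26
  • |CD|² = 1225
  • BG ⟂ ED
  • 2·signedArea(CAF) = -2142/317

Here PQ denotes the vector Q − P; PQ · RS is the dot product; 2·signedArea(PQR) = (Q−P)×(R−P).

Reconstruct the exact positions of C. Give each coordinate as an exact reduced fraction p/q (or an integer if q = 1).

C = (12, -25)

1. C_x = 12  [2·signedArea(CAF) = -2142/317 ∩ 2·signedArea(CBA) = 7]
2. C_y = -25  [2·signedArea(CAF) = -2142/317 ∩ 2·signedArea(CBA) = 7]
   → C = (12, -25)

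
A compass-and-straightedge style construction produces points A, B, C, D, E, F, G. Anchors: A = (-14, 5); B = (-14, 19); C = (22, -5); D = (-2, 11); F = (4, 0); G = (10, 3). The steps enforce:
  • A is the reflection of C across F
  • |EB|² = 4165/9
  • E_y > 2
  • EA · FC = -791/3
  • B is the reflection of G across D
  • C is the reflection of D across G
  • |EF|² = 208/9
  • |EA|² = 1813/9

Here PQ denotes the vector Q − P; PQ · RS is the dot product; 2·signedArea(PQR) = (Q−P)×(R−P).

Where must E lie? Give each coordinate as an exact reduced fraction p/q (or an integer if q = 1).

1. E_x = 0  [line -18·x + 5·y + -40/3 = 0 ∩ |EA|² = 1813/9]
2. E_y = 8/3  [line -18·x + 5·y + -40/3 = 0 ∩ |EA|² = 1813/9]
   → E = (0, 8/3)

E = (0, 8/3)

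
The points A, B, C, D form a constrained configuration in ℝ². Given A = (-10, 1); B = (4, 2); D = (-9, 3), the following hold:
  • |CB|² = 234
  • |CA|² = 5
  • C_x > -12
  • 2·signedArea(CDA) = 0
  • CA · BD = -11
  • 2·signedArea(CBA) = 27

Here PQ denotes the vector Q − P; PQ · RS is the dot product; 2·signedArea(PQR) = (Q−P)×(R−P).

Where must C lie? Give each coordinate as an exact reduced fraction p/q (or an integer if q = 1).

1. C_x = -11  [2·signedArea(CDA) = 0 ∩ 2·signedArea(CBA) = 27]
2. C_y = -1  [2·signedArea(CDA) = 0 ∩ 2·signedArea(CBA) = 27]
   → C = (-11, -1)

C = (-11, -1)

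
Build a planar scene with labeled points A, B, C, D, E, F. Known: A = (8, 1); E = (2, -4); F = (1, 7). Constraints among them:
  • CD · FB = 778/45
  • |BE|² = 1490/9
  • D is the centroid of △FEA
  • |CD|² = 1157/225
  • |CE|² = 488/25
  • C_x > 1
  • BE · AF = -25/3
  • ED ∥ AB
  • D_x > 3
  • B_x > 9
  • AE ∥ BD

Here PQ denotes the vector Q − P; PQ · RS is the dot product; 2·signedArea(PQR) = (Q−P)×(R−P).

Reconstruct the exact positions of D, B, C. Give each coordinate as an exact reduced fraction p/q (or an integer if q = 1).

1. D_x = 11/3  [D is the centroid of △FEA]
2. D_y = 4/3  [D is the centroid of △FEA]
   → D = (11/3, 4/3)
3. B_x = 29/3  [AE ∥ BD ∩ ED ∥ AB]
4. B_y = 19/3  [AE ∥ BD ∩ ED ∥ AB]
   → B = (29/3, 19/3)
5. C_x = 8/5  [line -26/3·x + 2/3·y + 68/5 = 0 ∩ |CE|² = 488/25]
6. C_y = 2/5  [line -26/3·x + 2/3·y + 68/5 = 0 ∩ |CE|² = 488/25]
   → C = (8/5, 2/5)

B = (29/3, 19/3)
C = (8/5, 2/5)
D = (11/3, 4/3)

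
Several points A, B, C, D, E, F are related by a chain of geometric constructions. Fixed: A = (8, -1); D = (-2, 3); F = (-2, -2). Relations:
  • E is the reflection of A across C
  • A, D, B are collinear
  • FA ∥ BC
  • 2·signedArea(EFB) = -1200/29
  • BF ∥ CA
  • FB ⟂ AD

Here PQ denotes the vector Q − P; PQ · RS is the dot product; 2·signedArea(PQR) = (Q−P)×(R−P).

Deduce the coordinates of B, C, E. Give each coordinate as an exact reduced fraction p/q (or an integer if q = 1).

B = (-8/29, 67/29)
C = (282/29, 96/29)
E = (332/29, 221/29)

1. B_x = -8/29  [A, D, B are collinear ∩ FB ⟂ AD]
2. B_y = 67/29  [A, D, B are collinear ∩ FB ⟂ AD]
   → B = (-8/29, 67/29)
3. C_x = 282/29  [BF ∥ CA ∩ FA ∥ BC]
4. C_y = 96/29  [BF ∥ CA ∩ FA ∥ BC]
   → C = (282/29, 96/29)
5. E_x = 332/29  [E is the reflection of A across C]
6. E_y = 221/29  [E is the reflection of A across C]
   → E = (332/29, 221/29)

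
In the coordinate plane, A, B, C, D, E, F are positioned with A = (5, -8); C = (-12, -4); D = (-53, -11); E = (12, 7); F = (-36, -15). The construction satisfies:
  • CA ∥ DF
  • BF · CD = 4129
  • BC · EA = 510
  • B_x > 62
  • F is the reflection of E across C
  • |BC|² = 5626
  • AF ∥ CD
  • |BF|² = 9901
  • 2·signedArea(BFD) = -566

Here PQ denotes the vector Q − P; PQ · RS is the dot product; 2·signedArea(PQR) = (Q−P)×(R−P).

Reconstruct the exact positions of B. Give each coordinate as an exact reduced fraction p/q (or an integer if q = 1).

1. B_x = 63  [BF · CD = 4129 ∩ BC · EA = 510]
2. B_y = -5  [BF · CD = 4129 ∩ BC · EA = 510]
   → B = (63, -5)

B = (63, -5)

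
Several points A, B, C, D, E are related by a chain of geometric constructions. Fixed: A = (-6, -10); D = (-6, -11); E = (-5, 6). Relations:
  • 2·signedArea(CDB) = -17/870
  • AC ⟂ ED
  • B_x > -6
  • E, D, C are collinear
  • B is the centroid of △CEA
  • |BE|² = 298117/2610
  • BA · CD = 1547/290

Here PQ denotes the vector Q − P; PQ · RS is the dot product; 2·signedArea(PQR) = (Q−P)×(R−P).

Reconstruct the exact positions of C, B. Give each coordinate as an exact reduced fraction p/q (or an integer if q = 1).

1. C_x = -1723/290  [E, D, C are collinear ∩ AC ⟂ ED]
2. C_y = -2901/290  [E, D, C are collinear ∩ AC ⟂ ED]
   → C = (-1723/290, -2901/290)
3. B_x = -4913/870  [B is the centroid of △CEA]
4. B_y = -4061/870  [B is the centroid of △CEA]
   → B = (-4913/870, -4061/870)

B = (-4913/870, -4061/870)
C = (-1723/290, -2901/290)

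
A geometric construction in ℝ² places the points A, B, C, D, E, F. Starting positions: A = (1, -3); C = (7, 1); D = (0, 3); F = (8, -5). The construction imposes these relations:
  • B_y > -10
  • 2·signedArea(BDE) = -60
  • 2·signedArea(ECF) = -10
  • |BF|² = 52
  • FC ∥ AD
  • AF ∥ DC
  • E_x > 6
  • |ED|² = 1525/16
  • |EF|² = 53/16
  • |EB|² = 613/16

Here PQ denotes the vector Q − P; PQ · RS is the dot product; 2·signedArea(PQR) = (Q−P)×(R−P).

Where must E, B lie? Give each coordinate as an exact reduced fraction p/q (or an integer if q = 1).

1. E_x = 25/4  [line 6·x + 1·y + -33 = 0 ∩ |ED|² = 1525/16]
2. E_y = -9/2  [line 6·x + 1·y + -33 = 0 ∩ |ED|² = 1525/16]
   → E = (25/4, -9/2)
3. B_x = 2  [line 15/2·x + 25/4·y + 165/4 = 0 ∩ |BF|² = 52]
4. B_y = -9  [line 15/2·x + 25/4·y + 165/4 = 0 ∩ |BF|² = 52]
   → B = (2, -9)

B = (2, -9)
E = (25/4, -9/2)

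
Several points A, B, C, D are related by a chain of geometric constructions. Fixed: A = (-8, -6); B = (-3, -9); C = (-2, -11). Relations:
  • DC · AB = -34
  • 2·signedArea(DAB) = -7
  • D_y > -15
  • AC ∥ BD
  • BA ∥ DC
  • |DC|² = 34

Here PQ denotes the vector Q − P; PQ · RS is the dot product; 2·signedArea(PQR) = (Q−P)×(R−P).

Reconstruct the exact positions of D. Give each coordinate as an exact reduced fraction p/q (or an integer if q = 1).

D = (3, -14)

1. D_x = 3  [BA ∥ DC ∩ AC ∥ BD]
2. D_y = -14  [BA ∥ DC ∩ AC ∥ BD]
   → D = (3, -14)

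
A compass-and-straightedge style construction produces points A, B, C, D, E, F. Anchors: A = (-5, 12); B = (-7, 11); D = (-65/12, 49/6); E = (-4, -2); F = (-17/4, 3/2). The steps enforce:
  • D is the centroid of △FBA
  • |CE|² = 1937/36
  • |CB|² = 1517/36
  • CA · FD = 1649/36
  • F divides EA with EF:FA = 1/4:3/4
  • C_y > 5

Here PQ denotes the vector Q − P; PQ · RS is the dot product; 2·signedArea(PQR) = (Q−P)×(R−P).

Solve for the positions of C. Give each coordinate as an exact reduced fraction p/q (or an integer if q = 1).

1. C_x = -23/6  [line 7/6·x + -20/3·y + 1441/36 = 0 ∩ |CB|² = 1517/36]
2. C_y = 16/3  [line 7/6·x + -20/3·y + 1441/36 = 0 ∩ |CB|² = 1517/36]
   → C = (-23/6, 16/3)

C = (-23/6, 16/3)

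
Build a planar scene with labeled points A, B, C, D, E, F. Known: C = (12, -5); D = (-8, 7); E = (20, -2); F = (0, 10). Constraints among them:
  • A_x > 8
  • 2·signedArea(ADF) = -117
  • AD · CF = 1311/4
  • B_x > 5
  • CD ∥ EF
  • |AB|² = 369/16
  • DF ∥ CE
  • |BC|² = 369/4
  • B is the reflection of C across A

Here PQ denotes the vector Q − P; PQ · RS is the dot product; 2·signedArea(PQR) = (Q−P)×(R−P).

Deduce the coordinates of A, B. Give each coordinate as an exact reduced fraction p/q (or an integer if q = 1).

A = (9, -5/4)
B = (6, 5/2)

1. A_x = 9  [2·signedArea(ADF) = -117 ∩ AD · CF = 1311/4]
2. A_y = -5/4  [2·signedArea(ADF) = -117 ∩ AD · CF = 1311/4]
   → A = (9, -5/4)
3. B_x = 6  [B is the reflection of C across A]
4. B_y = 5/2  [B is the reflection of C across A]
   → B = (6, 5/2)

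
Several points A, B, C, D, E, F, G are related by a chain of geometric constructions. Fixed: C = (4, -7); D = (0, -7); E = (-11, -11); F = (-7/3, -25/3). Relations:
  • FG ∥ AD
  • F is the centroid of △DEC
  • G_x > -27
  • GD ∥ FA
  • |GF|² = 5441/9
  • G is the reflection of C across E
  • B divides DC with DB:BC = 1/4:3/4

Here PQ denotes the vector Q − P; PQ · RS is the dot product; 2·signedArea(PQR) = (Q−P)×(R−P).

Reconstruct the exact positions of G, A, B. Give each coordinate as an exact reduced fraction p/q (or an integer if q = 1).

1. G_x = -26  [G is the reflection of C across E]
2. G_y = -15  [G is the reflection of C across E]
   → G = (-26, -15)
3. A_x = 71/3  [FG ∥ AD ∩ GD ∥ FA]
4. A_y = -1/3  [FG ∥ AD ∩ GD ∥ FA]
   → A = (71/3, -1/3)
5. B_x = 1  [B divides DC with DB:BC = 1/4:3/4]
6. B_y = -7  [B divides DC with DB:BC = 1/4:3/4]
   → B = (1, -7)

A = (71/3, -1/3)
B = (1, -7)
G = (-26, -15)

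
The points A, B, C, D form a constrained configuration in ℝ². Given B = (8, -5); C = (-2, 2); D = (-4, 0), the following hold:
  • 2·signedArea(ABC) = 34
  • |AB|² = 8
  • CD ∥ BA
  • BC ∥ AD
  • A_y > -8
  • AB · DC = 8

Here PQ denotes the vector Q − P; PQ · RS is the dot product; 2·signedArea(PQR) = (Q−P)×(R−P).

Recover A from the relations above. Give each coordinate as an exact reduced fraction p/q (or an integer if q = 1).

1. A_x = 6  [BC ∥ AD ∩ CD ∥ BA]
2. A_y = -7  [BC ∥ AD ∩ CD ∥ BA]
   → A = (6, -7)

A = (6, -7)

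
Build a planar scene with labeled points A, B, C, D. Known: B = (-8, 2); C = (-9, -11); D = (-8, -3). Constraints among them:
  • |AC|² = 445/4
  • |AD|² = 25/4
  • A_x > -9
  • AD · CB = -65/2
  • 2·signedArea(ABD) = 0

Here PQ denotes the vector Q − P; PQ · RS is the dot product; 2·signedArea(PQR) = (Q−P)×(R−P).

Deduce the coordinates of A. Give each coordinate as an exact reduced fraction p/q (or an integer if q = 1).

1. A_x = -8  [2·signedArea(ABD) = 0 ∩ AD · CB = -65/2]
2. A_y = -1/2  [2·signedArea(ABD) = 0 ∩ AD · CB = -65/2]
   → A = (-8, -1/2)

A = (-8, -1/2)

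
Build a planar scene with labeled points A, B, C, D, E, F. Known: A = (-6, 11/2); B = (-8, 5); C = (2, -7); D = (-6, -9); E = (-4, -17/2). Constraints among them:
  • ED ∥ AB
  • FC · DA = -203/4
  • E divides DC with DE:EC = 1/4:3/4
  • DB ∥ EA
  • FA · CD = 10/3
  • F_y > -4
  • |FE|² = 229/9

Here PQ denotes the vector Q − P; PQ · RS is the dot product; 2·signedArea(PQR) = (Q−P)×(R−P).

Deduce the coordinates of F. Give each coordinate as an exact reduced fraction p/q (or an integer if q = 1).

1. F_x = -10/3  [FC · DA = -203/4 ∩ FA · CD = 10/3]
2. F_y = -7/2  [FC · DA = -203/4 ∩ FA · CD = 10/3]
   → F = (-10/3, -7/2)

F = (-10/3, -7/2)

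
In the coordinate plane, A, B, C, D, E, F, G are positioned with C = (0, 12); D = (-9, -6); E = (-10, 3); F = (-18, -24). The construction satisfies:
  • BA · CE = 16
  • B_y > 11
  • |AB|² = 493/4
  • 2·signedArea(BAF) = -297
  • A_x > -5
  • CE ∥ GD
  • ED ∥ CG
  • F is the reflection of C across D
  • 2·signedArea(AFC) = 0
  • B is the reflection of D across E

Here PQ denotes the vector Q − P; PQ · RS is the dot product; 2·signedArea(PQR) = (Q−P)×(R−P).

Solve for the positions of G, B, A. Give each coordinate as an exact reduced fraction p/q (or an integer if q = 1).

A = (-9/2, 3)
B = (-11, 12)
G = (1, 3)

1. G_x = 1  [CE ∥ GD ∩ ED ∥ CG]
2. G_y = 3  [CE ∥ GD ∩ ED ∥ CG]
   → G = (1, 3)
3. B_x = -11  [B is the reflection of D across E]
4. B_y = 12  [B is the reflection of D across E]
   → B = (-11, 12)
5. A_x = -9/2  [2·signedArea(AFC) = 0 ∩ 2·signedArea(BAF) = -297]
6. A_y = 3  [2·signedArea(AFC) = 0 ∩ 2·signedArea(BAF) = -297]
   → A = (-9/2, 3)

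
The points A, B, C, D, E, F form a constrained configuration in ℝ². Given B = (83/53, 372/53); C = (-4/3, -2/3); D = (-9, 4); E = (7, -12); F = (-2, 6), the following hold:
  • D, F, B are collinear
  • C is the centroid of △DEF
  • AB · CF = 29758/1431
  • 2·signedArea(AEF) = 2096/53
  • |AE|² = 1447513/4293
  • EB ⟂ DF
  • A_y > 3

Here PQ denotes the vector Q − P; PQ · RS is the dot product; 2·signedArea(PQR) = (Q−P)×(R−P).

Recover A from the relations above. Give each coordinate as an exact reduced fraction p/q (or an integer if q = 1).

1. A_x = -1394/477  [2·signedArea(AEF) = 2096/53 ∩ AB · CF = 29758/1431]
2. A_y = 1646/477  [2·signedArea(AEF) = 2096/53 ∩ AB · CF = 29758/1431]
   → A = (-1394/477, 1646/477)

A = (-1394/477, 1646/477)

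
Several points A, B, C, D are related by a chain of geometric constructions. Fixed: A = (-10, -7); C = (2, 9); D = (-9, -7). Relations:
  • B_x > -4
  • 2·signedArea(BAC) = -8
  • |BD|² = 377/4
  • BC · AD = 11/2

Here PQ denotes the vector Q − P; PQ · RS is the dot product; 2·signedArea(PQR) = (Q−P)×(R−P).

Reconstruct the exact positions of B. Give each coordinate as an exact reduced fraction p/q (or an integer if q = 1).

B = (-7/2, 1)

1. B_x = -7/2  [2·signedArea(BAC) = -8 ∩ BC · AD = 11/2]
2. B_y = 1  [2·signedArea(BAC) = -8 ∩ BC · AD = 11/2]
   → B = (-7/2, 1)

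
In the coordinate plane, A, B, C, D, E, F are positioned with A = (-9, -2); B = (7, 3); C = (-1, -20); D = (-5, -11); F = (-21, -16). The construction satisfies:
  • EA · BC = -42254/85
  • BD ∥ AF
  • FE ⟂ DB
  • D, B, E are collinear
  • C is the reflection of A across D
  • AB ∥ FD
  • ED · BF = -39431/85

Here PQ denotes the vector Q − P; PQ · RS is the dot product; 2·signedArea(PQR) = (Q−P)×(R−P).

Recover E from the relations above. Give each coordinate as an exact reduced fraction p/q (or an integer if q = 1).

E = (-1211/85, -1852/85)

1. E_x = -1211/85  [D, B, E are collinear ∩ FE ⟂ DB]
2. E_y = -1852/85  [D, B, E are collinear ∩ FE ⟂ DB]
   → E = (-1211/85, -1852/85)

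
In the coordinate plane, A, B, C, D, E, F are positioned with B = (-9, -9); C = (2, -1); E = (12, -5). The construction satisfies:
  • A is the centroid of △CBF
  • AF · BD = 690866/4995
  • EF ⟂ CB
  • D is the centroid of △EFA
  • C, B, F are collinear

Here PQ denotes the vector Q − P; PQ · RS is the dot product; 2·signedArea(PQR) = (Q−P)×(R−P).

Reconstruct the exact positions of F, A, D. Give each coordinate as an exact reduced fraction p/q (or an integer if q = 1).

A = (-67/555, -1411/555)
D = (10277/1665, -2869/1665)
F = (1228/185, 439/185)

1. F_x = 1228/185  [C, B, F are collinear ∩ EF ⟂ CB]
2. F_y = 439/185  [C, B, F are collinear ∩ EF ⟂ CB]
   → F = (1228/185, 439/185)
3. A_x = -67/555  [A is the centroid of △CBF]
4. A_y = -1411/555  [A is the centroid of △CBF]
   → A = (-67/555, -1411/555)
5. D_x = 10277/1665  [D is the centroid of △EFA]
6. D_y = -2869/1665  [D is the centroid of △EFA]
   → D = (10277/1665, -2869/1665)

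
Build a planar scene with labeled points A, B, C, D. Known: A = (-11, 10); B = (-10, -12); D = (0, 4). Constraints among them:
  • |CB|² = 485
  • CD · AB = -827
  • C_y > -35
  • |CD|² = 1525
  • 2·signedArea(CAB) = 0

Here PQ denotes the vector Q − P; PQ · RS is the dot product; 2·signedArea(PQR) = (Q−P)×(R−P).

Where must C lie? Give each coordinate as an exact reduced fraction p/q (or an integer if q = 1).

C = (-9, -34)

1. C_x = -9  [2·signedArea(CAB) = 0 ∩ CD · AB = -827]
2. C_y = -34  [2·signedArea(CAB) = 0 ∩ CD · AB = -827]
   → C = (-9, -34)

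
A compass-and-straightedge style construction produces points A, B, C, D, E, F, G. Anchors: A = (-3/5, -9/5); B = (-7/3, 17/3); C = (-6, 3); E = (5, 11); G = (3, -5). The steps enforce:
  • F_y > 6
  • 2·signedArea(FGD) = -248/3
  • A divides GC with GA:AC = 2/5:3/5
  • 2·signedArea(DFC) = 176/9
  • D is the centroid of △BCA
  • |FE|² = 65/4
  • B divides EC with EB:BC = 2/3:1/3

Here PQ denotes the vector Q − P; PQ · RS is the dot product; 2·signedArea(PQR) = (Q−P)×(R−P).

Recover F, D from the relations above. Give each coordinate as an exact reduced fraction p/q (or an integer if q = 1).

D = (-134/45, 103/45)
F = (9/2, 7)

1. D_x = -134/45  [D is the centroid of △BCA]
2. D_y = 103/45  [D is the centroid of △BCA]
   → D = (-134/45, 103/45)
3. F_x = 9/2  [2·signedArea(FGD) = -248/3 ∩ 2·signedArea(DFC) = 176/9]
4. F_y = 7  [2·signedArea(FGD) = -248/3 ∩ 2·signedArea(DFC) = 176/9]
   → F = (9/2, 7)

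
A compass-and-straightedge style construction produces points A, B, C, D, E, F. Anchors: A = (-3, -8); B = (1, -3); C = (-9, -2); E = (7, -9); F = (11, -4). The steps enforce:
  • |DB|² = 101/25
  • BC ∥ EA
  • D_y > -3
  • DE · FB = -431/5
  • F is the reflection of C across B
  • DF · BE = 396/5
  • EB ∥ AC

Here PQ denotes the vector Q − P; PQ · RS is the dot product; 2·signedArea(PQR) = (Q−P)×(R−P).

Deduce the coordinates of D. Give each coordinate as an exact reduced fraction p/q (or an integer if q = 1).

D = (-1, -14/5)

1. D_x = -1  [DF · BE = 396/5 ∩ DE · FB = -431/5]
2. D_y = -14/5  [DF · BE = 396/5 ∩ DE · FB = -431/5]
   → D = (-1, -14/5)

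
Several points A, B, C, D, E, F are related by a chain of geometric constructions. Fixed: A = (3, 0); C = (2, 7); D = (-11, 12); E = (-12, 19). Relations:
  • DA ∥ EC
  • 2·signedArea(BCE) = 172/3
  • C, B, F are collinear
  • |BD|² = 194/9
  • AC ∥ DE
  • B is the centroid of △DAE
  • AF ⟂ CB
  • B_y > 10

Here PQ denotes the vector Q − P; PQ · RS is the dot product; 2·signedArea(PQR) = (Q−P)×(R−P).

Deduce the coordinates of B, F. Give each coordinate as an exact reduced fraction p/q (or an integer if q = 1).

1. B_x = -20/3  [B is the centroid of △DAE]
2. B_y = 31/3  [B is the centroid of △DAE]
   → B = (-20/3, 31/3)
3. F_x = 506/97  [C, B, F are collinear ∩ AF ⟂ CB]
4. F_y = 559/97  [C, B, F are collinear ∩ AF ⟂ CB]
   → F = (506/97, 559/97)

B = (-20/3, 31/3)
F = (506/97, 559/97)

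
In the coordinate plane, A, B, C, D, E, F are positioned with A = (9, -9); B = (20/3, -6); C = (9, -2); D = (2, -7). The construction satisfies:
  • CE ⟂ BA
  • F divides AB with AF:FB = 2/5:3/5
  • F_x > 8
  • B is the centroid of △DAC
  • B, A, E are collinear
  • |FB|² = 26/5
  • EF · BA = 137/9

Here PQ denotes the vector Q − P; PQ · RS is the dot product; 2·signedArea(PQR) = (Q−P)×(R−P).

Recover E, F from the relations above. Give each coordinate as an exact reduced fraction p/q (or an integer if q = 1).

1. E_x = 729/130  [B, A, E are collinear ∩ CE ⟂ BA]
2. E_y = -603/130  [B, A, E are collinear ∩ CE ⟂ BA]
   → E = (729/130, -603/130)
3. F_x = 121/15  [F divides AB with AF:FB = 2/5:3/5]
4. F_y = -39/5  [F divides AB with AF:FB = 2/5:3/5]
   → F = (121/15, -39/5)

E = (729/130, -603/130)
F = (121/15, -39/5)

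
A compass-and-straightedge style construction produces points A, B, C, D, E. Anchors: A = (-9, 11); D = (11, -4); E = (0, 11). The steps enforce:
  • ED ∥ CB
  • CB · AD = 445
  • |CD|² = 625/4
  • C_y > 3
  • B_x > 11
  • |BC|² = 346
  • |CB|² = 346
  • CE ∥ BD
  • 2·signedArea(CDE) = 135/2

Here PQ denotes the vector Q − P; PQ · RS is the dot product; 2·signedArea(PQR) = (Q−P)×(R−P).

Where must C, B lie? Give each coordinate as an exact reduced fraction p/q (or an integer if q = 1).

B = (12, -23/2)
C = (1, 7/2)

1. C_x = 1  [line -15·x + -11·y + 107/2 = 0 ∩ |CD|² = 625/4]
2. C_y = 7/2  [line -15·x + -11·y + 107/2 = 0 ∩ |CD|² = 625/4]
   → C = (1, 7/2)
3. B_x = 12  [CB · AD = 445 ∩ CE ∥ BD]
4. B_y = -23/2  [CB · AD = 445 ∩ CE ∥ BD]
   → B = (12, -23/2)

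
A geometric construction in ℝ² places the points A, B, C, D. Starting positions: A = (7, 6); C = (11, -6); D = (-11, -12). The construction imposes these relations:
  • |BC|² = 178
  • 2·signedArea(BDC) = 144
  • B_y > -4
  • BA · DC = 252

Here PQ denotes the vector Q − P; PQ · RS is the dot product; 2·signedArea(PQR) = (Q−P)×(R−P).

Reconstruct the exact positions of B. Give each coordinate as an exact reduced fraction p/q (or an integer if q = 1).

B = (-2, -3)

1. B_x = -2  [BA · DC = 252 ∩ 2·signedArea(BDC) = 144]
2. B_y = -3  [BA · DC = 252 ∩ 2·signedArea(BDC) = 144]
   → B = (-2, -3)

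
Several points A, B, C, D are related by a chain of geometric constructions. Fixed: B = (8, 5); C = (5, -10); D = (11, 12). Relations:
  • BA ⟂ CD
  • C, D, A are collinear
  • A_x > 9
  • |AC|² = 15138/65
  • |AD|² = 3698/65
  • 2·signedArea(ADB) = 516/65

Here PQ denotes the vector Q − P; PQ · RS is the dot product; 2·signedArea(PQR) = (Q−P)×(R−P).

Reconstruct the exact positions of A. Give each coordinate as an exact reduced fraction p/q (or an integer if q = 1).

A = (586/65, 307/65)

1. A_x = 586/65  [C, D, A are collinear ∩ BA ⟂ CD]
2. A_y = 307/65  [C, D, A are collinear ∩ BA ⟂ CD]
   → A = (586/65, 307/65)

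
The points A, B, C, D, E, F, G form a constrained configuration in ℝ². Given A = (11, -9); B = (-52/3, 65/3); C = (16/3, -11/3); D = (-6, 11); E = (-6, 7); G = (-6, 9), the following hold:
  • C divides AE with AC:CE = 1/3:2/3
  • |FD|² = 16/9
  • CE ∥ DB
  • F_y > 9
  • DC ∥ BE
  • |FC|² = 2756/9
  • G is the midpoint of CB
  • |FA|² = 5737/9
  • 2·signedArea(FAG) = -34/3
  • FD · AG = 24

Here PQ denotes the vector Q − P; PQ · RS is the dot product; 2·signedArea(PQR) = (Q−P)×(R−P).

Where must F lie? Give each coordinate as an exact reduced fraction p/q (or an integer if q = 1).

F = (-6, 29/3)

1. F_x = -6  [2·signedArea(FAG) = -34/3 ∩ FD · AG = 24]
2. F_y = 29/3  [2·signedArea(FAG) = -34/3 ∩ FD · AG = 24]
   → F = (-6, 29/3)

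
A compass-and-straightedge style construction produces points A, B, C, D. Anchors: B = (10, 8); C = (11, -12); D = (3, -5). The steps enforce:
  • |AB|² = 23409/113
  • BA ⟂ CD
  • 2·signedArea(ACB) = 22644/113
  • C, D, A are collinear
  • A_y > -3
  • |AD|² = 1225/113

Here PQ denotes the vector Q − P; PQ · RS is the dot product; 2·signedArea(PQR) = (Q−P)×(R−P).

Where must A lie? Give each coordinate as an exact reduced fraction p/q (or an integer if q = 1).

A = (59/113, -320/113)

1. A_x = 59/113  [C, D, A are collinear ∩ BA ⟂ CD]
2. A_y = -320/113  [C, D, A are collinear ∩ BA ⟂ CD]
   → A = (59/113, -320/113)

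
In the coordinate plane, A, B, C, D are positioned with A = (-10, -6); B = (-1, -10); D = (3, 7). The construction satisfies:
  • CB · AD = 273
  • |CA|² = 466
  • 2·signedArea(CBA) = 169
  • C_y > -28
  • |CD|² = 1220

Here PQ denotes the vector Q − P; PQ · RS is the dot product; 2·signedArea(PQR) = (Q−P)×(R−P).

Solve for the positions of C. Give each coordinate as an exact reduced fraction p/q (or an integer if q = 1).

C = (-5, -27)

1. C_x = -5  [CB · AD = 273 ∩ 2·signedArea(CBA) = 169]
2. C_y = -27  [CB · AD = 273 ∩ 2·signedArea(CBA) = 169]
   → C = (-5, -27)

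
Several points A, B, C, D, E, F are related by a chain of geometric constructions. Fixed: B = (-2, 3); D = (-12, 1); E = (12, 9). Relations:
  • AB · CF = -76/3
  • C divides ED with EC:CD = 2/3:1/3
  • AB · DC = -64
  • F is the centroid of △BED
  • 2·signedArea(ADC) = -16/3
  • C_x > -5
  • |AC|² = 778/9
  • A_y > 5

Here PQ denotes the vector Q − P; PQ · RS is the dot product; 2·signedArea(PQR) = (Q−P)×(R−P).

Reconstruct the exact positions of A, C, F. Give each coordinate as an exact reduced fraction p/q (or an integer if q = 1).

1. C_x = -4  [C divides ED with EC:CD = 2/3:1/3]
2. C_y = 11/3  [C divides ED with EC:CD = 2/3:1/3]
   → C = (-4, 11/3)
3. F_x = -2/3  [F is the centroid of △BED]
4. F_y = 13/3  [F is the centroid of △BED]
   → F = (-2/3, 13/3)
5. A_x = 5  [2·signedArea(ADC) = -16/3 ∩ AB · CF = -76/3]
6. A_y = 6  [2·signedArea(ADC) = -16/3 ∩ AB · CF = -76/3]
   → A = (5, 6)

A = (5, 6)
C = (-4, 11/3)
F = (-2/3, 13/3)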